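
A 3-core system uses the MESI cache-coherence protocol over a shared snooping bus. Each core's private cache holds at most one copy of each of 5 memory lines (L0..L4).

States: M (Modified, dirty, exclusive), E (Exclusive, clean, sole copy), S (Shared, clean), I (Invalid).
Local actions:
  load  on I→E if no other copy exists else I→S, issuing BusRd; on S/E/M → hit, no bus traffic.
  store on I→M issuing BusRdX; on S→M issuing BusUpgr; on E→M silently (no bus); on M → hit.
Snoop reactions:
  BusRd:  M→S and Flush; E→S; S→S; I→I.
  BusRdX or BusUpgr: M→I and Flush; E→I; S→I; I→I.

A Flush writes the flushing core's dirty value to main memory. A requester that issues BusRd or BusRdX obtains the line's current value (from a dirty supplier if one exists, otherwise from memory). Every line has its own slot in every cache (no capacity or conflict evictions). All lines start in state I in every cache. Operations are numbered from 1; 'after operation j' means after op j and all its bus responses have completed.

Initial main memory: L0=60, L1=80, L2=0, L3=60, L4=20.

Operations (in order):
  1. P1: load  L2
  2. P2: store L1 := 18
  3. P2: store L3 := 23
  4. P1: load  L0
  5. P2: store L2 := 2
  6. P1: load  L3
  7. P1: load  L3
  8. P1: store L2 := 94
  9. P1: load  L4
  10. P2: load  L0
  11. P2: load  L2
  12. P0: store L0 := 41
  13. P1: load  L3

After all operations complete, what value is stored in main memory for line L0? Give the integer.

  op1 P1: load  L2 → I/E/I on L2; bus BusRd; mem=0
  op2 P2: store L1 := 18 → I/I/M on L1; bus BusRdX; mem=80
  op3 P2: store L3 := 23 → I/I/M on L3; bus BusRdX; mem=60
  op4 P1: load  L0 → I/E/I on L0; bus BusRd; mem=60
  op5 P2: store L2 := 2 → I/I/M on L2; bus BusRdX; mem=0
  op6 P1: load  L3 → I/S/S on L3; bus BusRd Flush; mem=23
  op7 P1: load  L3 → I/S/S on L3; bus (none); mem=23
  op8 P1: store L2 := 94 → I/M/I on L2; bus BusRdX Flush; mem=2
  op9 P1: load  L4 → I/E/I on L4; bus BusRd; mem=20
  op10 P2: load  L0 → I/S/S on L0; bus BusRd; mem=60
  op11 P2: load  L2 → I/S/S on L2; bus BusRd Flush; mem=94
  op12 P0: store L0 := 41 → M/I/I on L0; bus BusRdX; mem=60
  op13 P1: load  L3 → I/S/S on L3; bus (none); mem=23

memory[L0] = 60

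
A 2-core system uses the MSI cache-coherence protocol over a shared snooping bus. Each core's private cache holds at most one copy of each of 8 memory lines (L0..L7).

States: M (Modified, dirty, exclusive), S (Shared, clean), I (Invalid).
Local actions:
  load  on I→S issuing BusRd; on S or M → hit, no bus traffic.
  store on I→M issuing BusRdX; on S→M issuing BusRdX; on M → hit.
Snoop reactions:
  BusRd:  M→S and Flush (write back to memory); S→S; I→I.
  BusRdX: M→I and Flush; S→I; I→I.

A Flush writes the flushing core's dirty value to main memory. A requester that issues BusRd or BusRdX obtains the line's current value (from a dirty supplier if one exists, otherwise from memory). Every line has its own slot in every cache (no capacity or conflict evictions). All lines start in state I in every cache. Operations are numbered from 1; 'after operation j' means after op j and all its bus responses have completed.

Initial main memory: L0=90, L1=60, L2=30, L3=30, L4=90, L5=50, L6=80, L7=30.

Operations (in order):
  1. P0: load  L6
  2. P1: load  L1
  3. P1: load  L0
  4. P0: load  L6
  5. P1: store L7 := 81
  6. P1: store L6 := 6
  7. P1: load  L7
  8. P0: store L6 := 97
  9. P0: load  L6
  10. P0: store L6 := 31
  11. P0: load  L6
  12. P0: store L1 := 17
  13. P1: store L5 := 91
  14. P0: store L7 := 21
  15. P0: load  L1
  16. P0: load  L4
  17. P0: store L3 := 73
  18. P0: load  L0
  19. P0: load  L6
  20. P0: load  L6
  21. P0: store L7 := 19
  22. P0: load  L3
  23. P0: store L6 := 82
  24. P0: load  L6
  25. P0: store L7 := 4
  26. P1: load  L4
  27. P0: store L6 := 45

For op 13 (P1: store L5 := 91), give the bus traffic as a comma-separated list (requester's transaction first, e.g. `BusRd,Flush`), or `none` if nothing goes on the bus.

bus = BusRdX

1. P0: load  L6  bus=[BusRd]  L6: P0=S P1=I  mem[L6]=80
2. P1: load  L1  bus=[BusRd]  L1: P0=I P1=S  mem[L1]=60
3. P1: load  L0  bus=[BusRd]  L0: P0=I P1=S  mem[L0]=90
4. P0: load  L6  bus=[-]  L6: P0=S P1=I  mem[L6]=80
5. P1: store L7 := 81  bus=[BusRdX]  L7: P0=I P1=M  mem[L7]=30
6. P1: store L6 := 6  bus=[BusRdX]  L6: P0=I P1=M  mem[L6]=80
7. P1: load  L7  bus=[-]  L7: P0=I P1=M  mem[L7]=30
8. P0: store L6 := 97  bus=[BusRdX,Flush]  L6: P0=M P1=I  mem[L6]=6
9. P0: load  L6  bus=[-]  L6: P0=M P1=I  mem[L6]=6
10. P0: store L6 := 31  bus=[-]  L6: P0=M P1=I  mem[L6]=6
11. P0: load  L6  bus=[-]  L6: P0=M P1=I  mem[L6]=6
12. P0: store L1 := 17  bus=[BusRdX]  L1: P0=M P1=I  mem[L1]=60
13. P1: store L5 := 91  bus=[BusRdX]  L5: P0=I P1=M  mem[L5]=50
14. P0: store L7 := 21  bus=[BusRdX,Flush]  L7: P0=M P1=I  mem[L7]=81
15. P0: load  L1  bus=[-]  L1: P0=M P1=I  mem[L1]=60
16. P0: load  L4  bus=[BusRd]  L4: P0=S P1=I  mem[L4]=90
17. P0: store L3 := 73  bus=[BusRdX]  L3: P0=M P1=I  mem[L3]=30
18. P0: load  L0  bus=[BusRd]  L0: P0=S P1=S  mem[L0]=90
19. P0: load  L6  bus=[-]  L6: P0=M P1=I  mem[L6]=6
20. P0: load  L6  bus=[-]  L6: P0=M P1=I  mem[L6]=6
21. P0: store L7 := 19  bus=[-]  L7: P0=M P1=I  mem[L7]=81
22. P0: load  L3  bus=[-]  L3: P0=M P1=I  mem[L3]=30
23. P0: store L6 := 82  bus=[-]  L6: P0=M P1=I  mem[L6]=6
24. P0: load  L6  bus=[-]  L6: P0=M P1=I  mem[L6]=6
25. P0: store L7 := 4  bus=[-]  L7: P0=M P1=I  mem[L7]=81
26. P1: load  L4  bus=[BusRd]  L4: P0=S P1=S  mem[L4]=90
27. P0: store L6 := 45  bus=[-]  L6: P0=M P1=I  mem[L6]=6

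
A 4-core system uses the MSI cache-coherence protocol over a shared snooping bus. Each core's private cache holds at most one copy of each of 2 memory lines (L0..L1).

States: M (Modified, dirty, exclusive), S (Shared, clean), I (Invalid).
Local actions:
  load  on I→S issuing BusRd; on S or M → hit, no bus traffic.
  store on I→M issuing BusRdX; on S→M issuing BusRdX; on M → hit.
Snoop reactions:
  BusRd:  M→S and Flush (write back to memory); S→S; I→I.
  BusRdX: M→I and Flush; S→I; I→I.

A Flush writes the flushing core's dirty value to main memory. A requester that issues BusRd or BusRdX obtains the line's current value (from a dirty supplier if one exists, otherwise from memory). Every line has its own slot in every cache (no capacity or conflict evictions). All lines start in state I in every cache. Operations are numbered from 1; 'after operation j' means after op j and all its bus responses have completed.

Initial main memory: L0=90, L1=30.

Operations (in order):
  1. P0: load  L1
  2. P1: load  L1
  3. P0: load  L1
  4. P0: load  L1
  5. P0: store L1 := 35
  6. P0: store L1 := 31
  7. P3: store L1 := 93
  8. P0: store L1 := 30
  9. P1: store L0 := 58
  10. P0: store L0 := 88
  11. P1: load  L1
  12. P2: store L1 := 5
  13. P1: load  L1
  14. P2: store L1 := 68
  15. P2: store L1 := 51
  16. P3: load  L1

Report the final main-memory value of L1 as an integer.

memory[L1] = 51

[1] P0: load  L1 | P0:S(30), P1:I, P2:I, P3:I | bus: BusRd
[2] P1: load  L1 | P0:S(30), P1:S(30), P2:I, P3:I | bus: BusRd
[3] P0: load  L1 | P0:S(30), P1:S(30), P2:I, P3:I | bus: none
[4] P0: load  L1 | P0:S(30), P1:S(30), P2:I, P3:I | bus: none
[5] P0: store L1 := 35 | P0:M(35), P1:I, P2:I, P3:I | bus: BusRdX
[6] P0: store L1 := 31 | P0:M(31), P1:I, P2:I, P3:I | bus: none
[7] P3: store L1 := 93 | P0:I, P1:I, P2:I, P3:M(93) | bus: BusRdX,Flush
[8] P0: store L1 := 30 | P0:M(30), P1:I, P2:I, P3:I | bus: BusRdX,Flush
[9] P1: store L0 := 58 | P0:I, P1:M(58), P2:I, P3:I | bus: BusRdX
[10] P0: store L0 := 88 | P0:M(88), P1:I, P2:I, P3:I | bus: BusRdX,Flush
[11] P1: load  L1 | P0:S(30), P1:S(30), P2:I, P3:I | bus: BusRd,Flush
[12] P2: store L1 := 5 | P0:I, P1:I, P2:M(5), P3:I | bus: BusRdX
[13] P1: load  L1 | P0:I, P1:S(5), P2:S(5), P3:I | bus: BusRd,Flush
[14] P2: store L1 := 68 | P0:I, P1:I, P2:M(68), P3:I | bus: BusRdX
[15] P2: store L1 := 51 | P0:I, P1:I, P2:M(51), P3:I | bus: none
[16] P3: load  L1 | P0:I, P1:I, P2:S(51), P3:S(51) | bus: BusRd,Flush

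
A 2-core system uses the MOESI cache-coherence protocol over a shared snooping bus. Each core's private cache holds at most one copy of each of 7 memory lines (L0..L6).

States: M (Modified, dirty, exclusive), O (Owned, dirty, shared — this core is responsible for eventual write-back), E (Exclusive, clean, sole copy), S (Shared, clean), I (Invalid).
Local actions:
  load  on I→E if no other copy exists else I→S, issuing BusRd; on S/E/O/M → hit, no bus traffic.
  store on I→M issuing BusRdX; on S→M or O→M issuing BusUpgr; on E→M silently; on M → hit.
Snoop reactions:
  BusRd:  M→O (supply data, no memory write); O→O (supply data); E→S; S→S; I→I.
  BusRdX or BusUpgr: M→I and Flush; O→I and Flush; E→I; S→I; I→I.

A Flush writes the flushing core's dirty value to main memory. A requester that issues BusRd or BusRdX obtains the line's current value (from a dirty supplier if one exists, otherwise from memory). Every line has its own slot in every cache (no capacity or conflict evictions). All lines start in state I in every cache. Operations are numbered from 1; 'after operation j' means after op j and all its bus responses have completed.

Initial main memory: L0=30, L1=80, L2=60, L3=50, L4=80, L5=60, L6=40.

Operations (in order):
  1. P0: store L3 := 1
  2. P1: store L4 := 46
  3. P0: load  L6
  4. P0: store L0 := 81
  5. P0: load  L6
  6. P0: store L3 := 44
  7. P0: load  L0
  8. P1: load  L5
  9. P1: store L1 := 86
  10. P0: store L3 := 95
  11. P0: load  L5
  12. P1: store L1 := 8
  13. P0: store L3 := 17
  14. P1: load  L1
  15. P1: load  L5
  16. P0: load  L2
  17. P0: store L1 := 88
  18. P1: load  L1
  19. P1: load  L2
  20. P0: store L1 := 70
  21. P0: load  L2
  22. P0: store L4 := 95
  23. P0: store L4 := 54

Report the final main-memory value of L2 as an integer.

step 1: P0: store L3 := 1  ⟶  MI  (L3)  txn=BusRdX  M[L3]=50
step 2: P1: store L4 := 46  ⟶  IM  (L4)  txn=BusRdX  M[L4]=80
step 3: P0: load  L6  ⟶  EI  (L6)  txn=BusRd  M[L6]=40
step 4: P0: store L0 := 81  ⟶  MI  (L0)  txn=BusRdX  M[L0]=30
step 5: P0: load  L6  ⟶  EI  (L6)  txn=∅  M[L6]=40
step 6: P0: store L3 := 44  ⟶  MI  (L3)  txn=∅  M[L3]=50
step 7: P0: load  L0  ⟶  MI  (L0)  txn=∅  M[L0]=30
step 8: P1: load  L5  ⟶  IE  (L5)  txn=BusRd  M[L5]=60
step 9: P1: store L1 := 86  ⟶  IM  (L1)  txn=BusRdX  M[L1]=80
step 10: P0: store L3 := 95  ⟶  MI  (L3)  txn=∅  M[L3]=50
step 11: P0: load  L5  ⟶  SS  (L5)  txn=BusRd  M[L5]=60
step 12: P1: store L1 := 8  ⟶  IM  (L1)  txn=∅  M[L1]=80
step 13: P0: store L3 := 17  ⟶  MI  (L3)  txn=∅  M[L3]=50
step 14: P1: load  L1  ⟶  IM  (L1)  txn=∅  M[L1]=80
step 15: P1: load  L5  ⟶  SS  (L5)  txn=∅  M[L5]=60
step 16: P0: load  L2  ⟶  EI  (L2)  txn=BusRd  M[L2]=60
step 17: P0: store L1 := 88  ⟶  MI  (L1)  txn=BusRdX+Flush  M[L1]=8
step 18: P1: load  L1  ⟶  OS  (L1)  txn=BusRd  M[L1]=8
step 19: P1: load  L2  ⟶  SS  (L2)  txn=BusRd  M[L2]=60
step 20: P0: store L1 := 70  ⟶  MI  (L1)  txn=BusUpgr  M[L1]=8
step 21: P0: load  L2  ⟶  SS  (L2)  txn=∅  M[L2]=60
step 22: P0: store L4 := 95  ⟶  MI  (L4)  txn=BusRdX+Flush  M[L4]=46
step 23: P0: store L4 := 54  ⟶  MI  (L4)  txn=∅  M[L4]=46

memory[L2] = 60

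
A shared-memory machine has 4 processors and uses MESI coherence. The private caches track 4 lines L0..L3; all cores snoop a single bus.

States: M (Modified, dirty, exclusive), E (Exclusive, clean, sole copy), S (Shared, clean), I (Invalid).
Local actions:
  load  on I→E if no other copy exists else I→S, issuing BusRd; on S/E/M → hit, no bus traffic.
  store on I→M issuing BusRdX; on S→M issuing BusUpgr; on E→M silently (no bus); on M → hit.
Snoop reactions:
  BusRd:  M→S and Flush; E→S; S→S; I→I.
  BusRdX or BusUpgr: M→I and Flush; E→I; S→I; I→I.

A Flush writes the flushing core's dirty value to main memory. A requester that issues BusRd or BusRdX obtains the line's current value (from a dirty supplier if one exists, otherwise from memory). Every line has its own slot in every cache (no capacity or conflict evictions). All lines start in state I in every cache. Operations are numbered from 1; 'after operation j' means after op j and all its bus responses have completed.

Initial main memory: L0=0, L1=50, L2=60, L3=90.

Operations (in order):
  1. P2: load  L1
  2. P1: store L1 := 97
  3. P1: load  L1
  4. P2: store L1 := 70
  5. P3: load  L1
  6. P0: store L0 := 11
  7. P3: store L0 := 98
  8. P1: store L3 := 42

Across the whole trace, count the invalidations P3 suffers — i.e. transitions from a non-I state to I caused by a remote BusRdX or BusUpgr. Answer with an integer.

invalidations = 0

step 1: P2: load  L1  ⟶  IIEI  (L1)  txn=BusRd  M[L1]=50
step 2: P1: store L1 := 97  ⟶  IMII  (L1)  txn=BusRdX  M[L1]=50
step 3: P1: load  L1  ⟶  IMII  (L1)  txn=∅  M[L1]=50
step 4: P2: store L1 := 70  ⟶  IIMI  (L1)  txn=BusRdX+Flush  M[L1]=97
step 5: P3: load  L1  ⟶  IISS  (L1)  txn=BusRd+Flush  M[L1]=70
step 6: P0: store L0 := 11  ⟶  MIII  (L0)  txn=BusRdX  M[L0]=0
step 7: P3: store L0 := 98  ⟶  IIIM  (L0)  txn=BusRdX+Flush  M[L0]=11
step 8: P1: store L3 := 42  ⟶  IMII  (L3)  txn=BusRdX  M[L3]=90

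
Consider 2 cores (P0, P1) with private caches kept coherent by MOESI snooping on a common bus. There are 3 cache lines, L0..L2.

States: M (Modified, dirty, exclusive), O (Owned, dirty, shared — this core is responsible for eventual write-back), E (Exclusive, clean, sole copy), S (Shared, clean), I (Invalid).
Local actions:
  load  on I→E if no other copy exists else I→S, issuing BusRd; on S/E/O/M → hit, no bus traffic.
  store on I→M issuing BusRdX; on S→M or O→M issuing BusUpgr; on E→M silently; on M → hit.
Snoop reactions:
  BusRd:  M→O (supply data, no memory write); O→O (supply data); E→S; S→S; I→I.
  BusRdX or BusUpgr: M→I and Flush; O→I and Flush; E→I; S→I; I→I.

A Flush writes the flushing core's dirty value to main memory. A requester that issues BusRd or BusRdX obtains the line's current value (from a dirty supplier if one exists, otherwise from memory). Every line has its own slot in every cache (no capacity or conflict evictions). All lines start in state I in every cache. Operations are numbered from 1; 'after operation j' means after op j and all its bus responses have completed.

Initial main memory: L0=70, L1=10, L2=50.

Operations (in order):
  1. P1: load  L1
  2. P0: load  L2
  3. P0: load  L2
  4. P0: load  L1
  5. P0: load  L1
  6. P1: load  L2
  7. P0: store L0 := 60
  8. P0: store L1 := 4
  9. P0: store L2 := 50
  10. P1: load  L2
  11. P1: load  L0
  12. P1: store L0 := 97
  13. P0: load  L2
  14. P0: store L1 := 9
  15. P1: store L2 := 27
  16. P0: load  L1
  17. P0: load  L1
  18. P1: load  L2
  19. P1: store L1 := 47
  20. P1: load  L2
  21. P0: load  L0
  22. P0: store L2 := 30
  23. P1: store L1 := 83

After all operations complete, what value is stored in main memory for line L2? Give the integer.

memory[L2] = 27

step 1: P1: load  L1  ⟶  IE  (L1)  txn=BusRd  M[L1]=10
step 2: P0: load  L2  ⟶  EI  (L2)  txn=BusRd  M[L2]=50
step 3: P0: load  L2  ⟶  EI  (L2)  txn=∅  M[L2]=50
step 4: P0: load  L1  ⟶  SS  (L1)  txn=BusRd  M[L1]=10
step 5: P0: load  L1  ⟶  SS  (L1)  txn=∅  M[L1]=10
step 6: P1: load  L2  ⟶  SS  (L2)  txn=BusRd  M[L2]=50
step 7: P0: store L0 := 60  ⟶  MI  (L0)  txn=BusRdX  M[L0]=70
step 8: P0: store L1 := 4  ⟶  MI  (L1)  txn=BusUpgr  M[L1]=10
step 9: P0: store L2 := 50  ⟶  MI  (L2)  txn=BusUpgr  M[L2]=50
step 10: P1: load  L2  ⟶  OS  (L2)  txn=BusRd  M[L2]=50
step 11: P1: load  L0  ⟶  OS  (L0)  txn=BusRd  M[L0]=70
step 12: P1: store L0 := 97  ⟶  IM  (L0)  txn=BusUpgr+Flush  M[L0]=60
step 13: P0: load  L2  ⟶  OS  (L2)  txn=∅  M[L2]=50
step 14: P0: store L1 := 9  ⟶  MI  (L1)  txn=∅  M[L1]=10
step 15: P1: store L2 := 27  ⟶  IM  (L2)  txn=BusUpgr+Flush  M[L2]=50
step 16: P0: load  L1  ⟶  MI  (L1)  txn=∅  M[L1]=10
step 17: P0: load  L1  ⟶  MI  (L1)  txn=∅  M[L1]=10
step 18: P1: load  L2  ⟶  IM  (L2)  txn=∅  M[L2]=50
step 19: P1: store L1 := 47  ⟶  IM  (L1)  txn=BusRdX+Flush  M[L1]=9
step 20: P1: load  L2  ⟶  IM  (L2)  txn=∅  M[L2]=50
step 21: P0: load  L0  ⟶  SO  (L0)  txn=BusRd  M[L0]=60
step 22: P0: store L2 := 30  ⟶  MI  (L2)  txn=BusRdX+Flush  M[L2]=27
step 23: P1: store L1 := 83  ⟶  IM  (L1)  txn=∅  M[L1]=9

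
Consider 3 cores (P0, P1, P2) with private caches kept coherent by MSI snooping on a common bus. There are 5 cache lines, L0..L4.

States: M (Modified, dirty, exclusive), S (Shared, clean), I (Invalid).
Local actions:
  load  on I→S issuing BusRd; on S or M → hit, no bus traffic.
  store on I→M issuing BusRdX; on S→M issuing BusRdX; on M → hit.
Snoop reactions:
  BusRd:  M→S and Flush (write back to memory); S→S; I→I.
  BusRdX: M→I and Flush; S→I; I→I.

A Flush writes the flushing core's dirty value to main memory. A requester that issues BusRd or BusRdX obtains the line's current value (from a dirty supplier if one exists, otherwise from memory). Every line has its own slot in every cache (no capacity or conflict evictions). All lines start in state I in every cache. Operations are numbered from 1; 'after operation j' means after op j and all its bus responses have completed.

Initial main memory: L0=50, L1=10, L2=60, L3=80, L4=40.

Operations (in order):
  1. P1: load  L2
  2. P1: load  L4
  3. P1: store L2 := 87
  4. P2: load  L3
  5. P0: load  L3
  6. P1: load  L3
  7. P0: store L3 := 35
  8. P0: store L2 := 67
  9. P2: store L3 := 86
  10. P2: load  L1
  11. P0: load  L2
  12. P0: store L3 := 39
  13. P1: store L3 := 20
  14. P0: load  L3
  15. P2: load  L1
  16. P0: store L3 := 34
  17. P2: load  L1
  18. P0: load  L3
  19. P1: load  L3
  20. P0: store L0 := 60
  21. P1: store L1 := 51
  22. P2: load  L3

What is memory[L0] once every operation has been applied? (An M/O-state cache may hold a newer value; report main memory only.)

memory[L0] = 50

[1] P1: load  L2 | P0:I, P1:S(60), P2:I | bus: BusRd
[2] P1: load  L4 | P0:I, P1:S(40), P2:I | bus: BusRd
[3] P1: store L2 := 87 | P0:I, P1:M(87), P2:I | bus: BusRdX
[4] P2: load  L3 | P0:I, P1:I, P2:S(80) | bus: BusRd
[5] P0: load  L3 | P0:S(80), P1:I, P2:S(80) | bus: BusRd
[6] P1: load  L3 | P0:S(80), P1:S(80), P2:S(80) | bus: BusRd
[7] P0: store L3 := 35 | P0:M(35), P1:I, P2:I | bus: BusRdX
[8] P0: store L2 := 67 | P0:M(67), P1:I, P2:I | bus: BusRdX,Flush
[9] P2: store L3 := 86 | P0:I, P1:I, P2:M(86) | bus: BusRdX,Flush
[10] P2: load  L1 | P0:I, P1:I, P2:S(10) | bus: BusRd
[11] P0: load  L2 | P0:M(67), P1:I, P2:I | bus: none
[12] P0: store L3 := 39 | P0:M(39), P1:I, P2:I | bus: BusRdX,Flush
[13] P1: store L3 := 20 | P0:I, P1:M(20), P2:I | bus: BusRdX,Flush
[14] P0: load  L3 | P0:S(20), P1:S(20), P2:I | bus: BusRd,Flush
[15] P2: load  L1 | P0:I, P1:I, P2:S(10) | bus: none
[16] P0: store L3 := 34 | P0:M(34), P1:I, P2:I | bus: BusRdX
[17] P2: load  L1 | P0:I, P1:I, P2:S(10) | bus: none
[18] P0: load  L3 | P0:M(34), P1:I, P2:I | bus: none
[19] P1: load  L3 | P0:S(34), P1:S(34), P2:I | bus: BusRd,Flush
[20] P0: store L0 := 60 | P0:M(60), P1:I, P2:I | bus: BusRdX
[21] P1: store L1 := 51 | P0:I, P1:M(51), P2:I | bus: BusRdX
[22] P2: load  L3 | P0:S(34), P1:S(34), P2:S(34) | bus: BusRd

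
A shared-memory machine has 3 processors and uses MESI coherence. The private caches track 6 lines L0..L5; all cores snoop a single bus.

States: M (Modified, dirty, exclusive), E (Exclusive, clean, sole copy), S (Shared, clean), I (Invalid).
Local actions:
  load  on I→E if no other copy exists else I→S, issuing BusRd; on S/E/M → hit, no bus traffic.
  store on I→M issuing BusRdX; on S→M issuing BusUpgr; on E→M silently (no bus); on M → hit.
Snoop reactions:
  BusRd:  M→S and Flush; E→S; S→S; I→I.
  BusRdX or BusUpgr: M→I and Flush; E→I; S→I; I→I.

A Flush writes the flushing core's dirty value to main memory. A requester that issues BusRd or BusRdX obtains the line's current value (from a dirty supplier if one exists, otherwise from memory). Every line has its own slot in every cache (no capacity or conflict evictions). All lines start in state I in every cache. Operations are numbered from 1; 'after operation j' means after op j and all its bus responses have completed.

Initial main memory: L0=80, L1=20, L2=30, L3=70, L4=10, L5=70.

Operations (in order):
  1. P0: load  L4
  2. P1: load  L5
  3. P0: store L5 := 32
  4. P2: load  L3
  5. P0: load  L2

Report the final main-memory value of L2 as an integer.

1. P0: load  L4  bus=[BusRd]  L4: P0=E P1=I P2=I  mem[L4]=10
2. P1: load  L5  bus=[BusRd]  L5: P0=I P1=E P2=I  mem[L5]=70
3. P0: store L5 := 32  bus=[BusRdX]  L5: P0=M P1=I P2=I  mem[L5]=70
4. P2: load  L3  bus=[BusRd]  L3: P0=I P1=I P2=E  mem[L3]=70
5. P0: load  L2  bus=[BusRd]  L2: P0=E P1=I P2=I  mem[L2]=30

memory[L2] = 30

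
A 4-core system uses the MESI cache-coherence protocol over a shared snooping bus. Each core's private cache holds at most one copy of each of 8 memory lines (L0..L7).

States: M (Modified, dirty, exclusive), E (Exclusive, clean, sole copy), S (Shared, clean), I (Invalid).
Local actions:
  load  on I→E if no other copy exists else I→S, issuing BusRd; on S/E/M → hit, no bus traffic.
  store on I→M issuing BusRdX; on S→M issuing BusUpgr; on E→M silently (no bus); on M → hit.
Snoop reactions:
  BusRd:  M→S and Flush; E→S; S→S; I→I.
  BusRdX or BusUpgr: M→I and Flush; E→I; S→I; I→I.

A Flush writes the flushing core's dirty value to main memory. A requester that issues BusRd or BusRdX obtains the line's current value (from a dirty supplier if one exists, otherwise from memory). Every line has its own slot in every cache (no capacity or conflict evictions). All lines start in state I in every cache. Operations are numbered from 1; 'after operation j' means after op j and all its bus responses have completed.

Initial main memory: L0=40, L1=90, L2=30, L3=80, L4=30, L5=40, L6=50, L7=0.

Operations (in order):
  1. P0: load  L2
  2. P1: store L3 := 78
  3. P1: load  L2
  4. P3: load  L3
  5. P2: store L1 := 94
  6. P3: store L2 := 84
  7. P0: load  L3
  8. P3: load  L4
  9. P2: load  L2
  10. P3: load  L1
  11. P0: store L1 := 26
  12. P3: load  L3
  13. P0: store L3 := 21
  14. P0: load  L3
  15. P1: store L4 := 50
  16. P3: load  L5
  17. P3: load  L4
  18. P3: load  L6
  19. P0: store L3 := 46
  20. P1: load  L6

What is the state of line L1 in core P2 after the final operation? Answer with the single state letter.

[1] P0: load  L2 | P0:E(30), P1:I, P2:I, P3:I | bus: BusRd
[2] P1: store L3 := 78 | P0:I, P1:M(78), P2:I, P3:I | bus: BusRdX
[3] P1: load  L2 | P0:S(30), P1:S(30), P2:I, P3:I | bus: BusRd
[4] P3: load  L3 | P0:I, P1:S(78), P2:I, P3:S(78) | bus: BusRd,Flush
[5] P2: store L1 := 94 | P0:I, P1:I, P2:M(94), P3:I | bus: BusRdX
[6] P3: store L2 := 84 | P0:I, P1:I, P2:I, P3:M(84) | bus: BusRdX
[7] P0: load  L3 | P0:S(78), P1:S(78), P2:I, P3:S(78) | bus: BusRd
[8] P3: load  L4 | P0:I, P1:I, P2:I, P3:E(30) | bus: BusRd
[9] P2: load  L2 | P0:I, P1:I, P2:S(84), P3:S(84) | bus: BusRd,Flush
[10] P3: load  L1 | P0:I, P1:I, P2:S(94), P3:S(94) | bus: BusRd,Flush
[11] P0: store L1 := 26 | P0:M(26), P1:I, P2:I, P3:I | bus: BusRdX
[12] P3: load  L3 | P0:S(78), P1:S(78), P2:I, P3:S(78) | bus: none
[13] P0: store L3 := 21 | P0:M(21), P1:I, P2:I, P3:I | bus: BusUpgr
[14] P0: load  L3 | P0:M(21), P1:I, P2:I, P3:I | bus: none
[15] P1: store L4 := 50 | P0:I, P1:M(50), P2:I, P3:I | bus: BusRdX
[16] P3: load  L5 | P0:I, P1:I, P2:I, P3:E(40) | bus: BusRd
[17] P3: load  L4 | P0:I, P1:S(50), P2:I, P3:S(50) | bus: BusRd,Flush
[18] P3: load  L6 | P0:I, P1:I, P2:I, P3:E(50) | bus: BusRd
[19] P0: store L3 := 46 | P0:M(46), P1:I, P2:I, P3:I | bus: none
[20] P1: load  L6 | P0:I, P1:S(50), P2:I, P3:S(50) | bus: BusRd

state = I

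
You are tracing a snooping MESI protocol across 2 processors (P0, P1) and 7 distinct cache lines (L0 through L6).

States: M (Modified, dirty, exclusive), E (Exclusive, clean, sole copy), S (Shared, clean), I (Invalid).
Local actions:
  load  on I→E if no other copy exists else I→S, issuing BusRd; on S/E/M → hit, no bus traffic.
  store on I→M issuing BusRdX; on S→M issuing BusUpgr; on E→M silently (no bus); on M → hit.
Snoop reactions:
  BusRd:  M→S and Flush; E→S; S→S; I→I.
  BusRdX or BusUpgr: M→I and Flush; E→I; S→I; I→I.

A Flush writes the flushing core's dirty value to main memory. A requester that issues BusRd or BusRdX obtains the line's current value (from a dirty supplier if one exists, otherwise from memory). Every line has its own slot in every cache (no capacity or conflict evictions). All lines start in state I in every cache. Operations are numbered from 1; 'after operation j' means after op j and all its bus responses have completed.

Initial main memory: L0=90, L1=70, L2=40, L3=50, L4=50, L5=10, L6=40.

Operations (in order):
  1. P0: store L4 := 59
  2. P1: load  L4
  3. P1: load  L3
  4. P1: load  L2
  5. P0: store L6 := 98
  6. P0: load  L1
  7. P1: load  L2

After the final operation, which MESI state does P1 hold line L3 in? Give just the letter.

  op1 P0: store L4 := 59 → M/I on L4; bus BusRdX; mem=50
  op2 P1: load  L4 → S/S on L4; bus BusRd Flush; mem=59
  op3 P1: load  L3 → I/E on L3; bus BusRd; mem=50
  op4 P1: load  L2 → I/E on L2; bus BusRd; mem=40
  op5 P0: store L6 := 98 → M/I on L6; bus BusRdX; mem=40
  op6 P0: load  L1 → E/I on L1; bus BusRd; mem=70
  op7 P1: load  L2 → I/E on L2; bus (none); mem=40

state = E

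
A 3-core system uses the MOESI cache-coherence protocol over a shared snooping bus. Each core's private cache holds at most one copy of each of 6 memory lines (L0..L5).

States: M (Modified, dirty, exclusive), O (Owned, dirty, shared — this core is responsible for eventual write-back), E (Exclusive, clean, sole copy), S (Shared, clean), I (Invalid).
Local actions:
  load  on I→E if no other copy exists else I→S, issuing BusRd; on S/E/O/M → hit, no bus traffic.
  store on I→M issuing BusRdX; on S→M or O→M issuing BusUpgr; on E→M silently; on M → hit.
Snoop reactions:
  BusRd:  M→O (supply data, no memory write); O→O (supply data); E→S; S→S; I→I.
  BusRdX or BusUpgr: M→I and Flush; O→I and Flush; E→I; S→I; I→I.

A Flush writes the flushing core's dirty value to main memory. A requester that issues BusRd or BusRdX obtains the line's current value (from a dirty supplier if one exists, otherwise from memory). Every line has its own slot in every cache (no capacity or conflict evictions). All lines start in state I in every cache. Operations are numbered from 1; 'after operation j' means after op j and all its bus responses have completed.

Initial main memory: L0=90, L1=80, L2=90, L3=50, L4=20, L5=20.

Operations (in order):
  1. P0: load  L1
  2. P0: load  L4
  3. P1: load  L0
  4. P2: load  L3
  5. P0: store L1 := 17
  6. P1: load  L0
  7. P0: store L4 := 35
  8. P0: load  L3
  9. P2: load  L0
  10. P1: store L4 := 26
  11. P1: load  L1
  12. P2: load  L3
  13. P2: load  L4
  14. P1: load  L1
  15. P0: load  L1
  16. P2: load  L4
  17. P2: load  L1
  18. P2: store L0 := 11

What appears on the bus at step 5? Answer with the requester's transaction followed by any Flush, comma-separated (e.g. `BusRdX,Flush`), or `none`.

1. P0: load  L1  bus=[BusRd]  L1: P0=E P1=I P2=I  mem[L1]=80
2. P0: load  L4  bus=[BusRd]  L4: P0=E P1=I P2=I  mem[L4]=20
3. P1: load  L0  bus=[BusRd]  L0: P0=I P1=E P2=I  mem[L0]=90
4. P2: load  L3  bus=[BusRd]  L3: P0=I P1=I P2=E  mem[L3]=50
5. P0: store L1 := 17  bus=[-]  L1: P0=M P1=I P2=I  mem[L1]=80
6. P1: load  L0  bus=[-]  L0: P0=I P1=E P2=I  mem[L0]=90
7. P0: store L4 := 35  bus=[-]  L4: P0=M P1=I P2=I  mem[L4]=20
8. P0: load  L3  bus=[BusRd]  L3: P0=S P1=I P2=S  mem[L3]=50
9. P2: load  L0  bus=[BusRd]  L0: P0=I P1=S P2=S  mem[L0]=90
10. P1: store L4 := 26  bus=[BusRdX,Flush]  L4: P0=I P1=M P2=I  mem[L4]=35
11. P1: load  L1  bus=[BusRd]  L1: P0=O P1=S P2=I  mem[L1]=80
12. P2: load  L3  bus=[-]  L3: P0=S P1=I P2=S  mem[L3]=50
13. P2: load  L4  bus=[BusRd]  L4: P0=I P1=O P2=S  mem[L4]=35
14. P1: load  L1  bus=[-]  L1: P0=O P1=S P2=I  mem[L1]=80
15. P0: load  L1  bus=[-]  L1: P0=O P1=S P2=I  mem[L1]=80
16. P2: load  L4  bus=[-]  L4: P0=I P1=O P2=S  mem[L4]=35
17. P2: load  L1  bus=[BusRd]  L1: P0=O P1=S P2=S  mem[L1]=80
18. P2: store L0 := 11  bus=[BusUpgr]  L0: P0=I P1=I P2=M  mem[L0]=90

bus = none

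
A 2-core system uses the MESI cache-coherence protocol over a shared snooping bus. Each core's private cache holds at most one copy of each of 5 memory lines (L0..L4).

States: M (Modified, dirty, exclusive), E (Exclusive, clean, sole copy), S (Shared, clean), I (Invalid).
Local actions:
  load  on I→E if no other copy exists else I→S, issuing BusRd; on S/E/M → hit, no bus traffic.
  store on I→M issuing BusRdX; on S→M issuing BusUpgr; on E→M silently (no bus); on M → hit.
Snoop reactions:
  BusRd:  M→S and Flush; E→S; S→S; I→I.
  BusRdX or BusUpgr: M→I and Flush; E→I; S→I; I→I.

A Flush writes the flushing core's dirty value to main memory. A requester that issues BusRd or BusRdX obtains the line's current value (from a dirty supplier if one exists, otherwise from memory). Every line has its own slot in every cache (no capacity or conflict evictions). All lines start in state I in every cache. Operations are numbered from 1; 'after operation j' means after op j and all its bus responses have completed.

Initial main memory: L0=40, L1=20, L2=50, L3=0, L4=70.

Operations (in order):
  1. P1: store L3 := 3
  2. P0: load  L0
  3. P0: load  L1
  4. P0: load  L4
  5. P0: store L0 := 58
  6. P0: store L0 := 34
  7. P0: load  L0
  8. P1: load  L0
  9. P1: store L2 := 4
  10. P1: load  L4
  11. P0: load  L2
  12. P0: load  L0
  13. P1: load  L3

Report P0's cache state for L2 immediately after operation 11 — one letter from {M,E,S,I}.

  op1 P1: store L3 := 3 → I/M on L3; bus BusRdX; mem=0
  op2 P0: load  L0 → E/I on L0; bus BusRd; mem=40
  op3 P0: load  L1 → E/I on L1; bus BusRd; mem=20
  op4 P0: load  L4 → E/I on L4; bus BusRd; mem=70
  op5 P0: store L0 := 58 → M/I on L0; bus (none); mem=40
  op6 P0: store L0 := 34 → M/I on L0; bus (none); mem=40
  op7 P0: load  L0 → M/I on L0; bus (none); mem=40
  op8 P1: load  L0 → S/S on L0; bus BusRd Flush; mem=34
  op9 P1: store L2 := 4 → I/M on L2; bus BusRdX; mem=50
  op10 P1: load  L4 → S/S on L4; bus BusRd; mem=70
  op11 P0: load  L2 → S/S on L2; bus BusRd Flush; mem=4
  op12 P0: load  L0 → S/S on L0; bus (none); mem=34
  op13 P1: load  L3 → I/M on L3; bus (none); mem=0

state = S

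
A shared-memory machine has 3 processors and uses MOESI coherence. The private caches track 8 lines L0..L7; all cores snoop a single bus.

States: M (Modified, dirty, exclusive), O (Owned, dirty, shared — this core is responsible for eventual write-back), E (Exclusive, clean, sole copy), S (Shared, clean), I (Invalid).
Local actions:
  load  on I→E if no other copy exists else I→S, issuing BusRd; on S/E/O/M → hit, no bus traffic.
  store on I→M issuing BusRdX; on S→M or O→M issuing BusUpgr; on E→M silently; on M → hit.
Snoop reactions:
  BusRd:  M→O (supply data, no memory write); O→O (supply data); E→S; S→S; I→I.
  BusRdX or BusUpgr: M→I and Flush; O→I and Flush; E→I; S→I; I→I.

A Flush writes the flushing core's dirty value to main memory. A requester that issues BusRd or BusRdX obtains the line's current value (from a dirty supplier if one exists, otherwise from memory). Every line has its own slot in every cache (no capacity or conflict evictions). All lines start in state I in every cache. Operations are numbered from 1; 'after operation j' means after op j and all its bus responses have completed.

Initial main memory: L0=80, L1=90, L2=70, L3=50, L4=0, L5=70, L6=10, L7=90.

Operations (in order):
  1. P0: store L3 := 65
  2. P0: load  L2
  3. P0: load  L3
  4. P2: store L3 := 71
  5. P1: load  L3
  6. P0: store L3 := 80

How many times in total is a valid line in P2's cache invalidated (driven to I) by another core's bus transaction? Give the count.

invalidations = 1

1. P0: store L3 := 65  bus=[BusRdX]  L3: P0=M P1=I P2=I  mem[L3]=50
2. P0: load  L2  bus=[BusRd]  L2: P0=E P1=I P2=I  mem[L2]=70
3. P0: load  L3  bus=[-]  L3: P0=M P1=I P2=I  mem[L3]=50
4. P2: store L3 := 71  bus=[BusRdX,Flush]  L3: P0=I P1=I P2=M  mem[L3]=65
5. P1: load  L3  bus=[BusRd]  L3: P0=I P1=S P2=O  mem[L3]=65
6. P0: store L3 := 80  bus=[BusRdX,Flush]  L3: P0=M P1=I P2=I  mem[L3]=71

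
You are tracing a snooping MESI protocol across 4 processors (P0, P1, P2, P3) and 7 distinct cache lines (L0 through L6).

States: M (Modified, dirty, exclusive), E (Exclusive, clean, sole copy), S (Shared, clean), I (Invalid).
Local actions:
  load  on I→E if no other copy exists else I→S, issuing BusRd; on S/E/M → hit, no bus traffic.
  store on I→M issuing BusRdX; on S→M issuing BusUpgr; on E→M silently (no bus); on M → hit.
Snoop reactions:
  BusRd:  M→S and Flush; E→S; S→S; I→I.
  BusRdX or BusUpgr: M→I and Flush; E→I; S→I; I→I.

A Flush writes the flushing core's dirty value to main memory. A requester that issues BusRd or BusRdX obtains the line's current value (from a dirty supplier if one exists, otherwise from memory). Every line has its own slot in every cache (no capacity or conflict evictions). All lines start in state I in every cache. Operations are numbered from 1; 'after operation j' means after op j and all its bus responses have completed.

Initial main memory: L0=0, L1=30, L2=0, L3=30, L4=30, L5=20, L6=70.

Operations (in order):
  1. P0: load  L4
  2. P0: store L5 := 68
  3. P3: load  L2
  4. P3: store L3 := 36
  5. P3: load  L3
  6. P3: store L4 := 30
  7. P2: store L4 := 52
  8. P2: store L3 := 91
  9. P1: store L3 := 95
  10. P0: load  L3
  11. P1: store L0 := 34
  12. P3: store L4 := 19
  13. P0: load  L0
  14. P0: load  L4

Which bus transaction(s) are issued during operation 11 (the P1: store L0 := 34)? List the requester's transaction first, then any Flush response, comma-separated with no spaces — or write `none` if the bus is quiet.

bus = BusRdX

  op1 P0: load  L4 → E/I/I/I on L4; bus BusRd; mem=30
  op2 P0: store L5 := 68 → M/I/I/I on L5; bus BusRdX; mem=20
  op3 P3: load  L2 → I/I/I/E on L2; bus BusRd; mem=0
  op4 P3: store L3 := 36 → I/I/I/M on L3; bus BusRdX; mem=30
  op5 P3: load  L3 → I/I/I/M on L3; bus (none); mem=30
  op6 P3: store L4 := 30 → I/I/I/M on L4; bus BusRdX; mem=30
  op7 P2: store L4 := 52 → I/I/M/I on L4; bus BusRdX Flush; mem=30
  op8 P2: store L3 := 91 → I/I/M/I on L3; bus BusRdX Flush; mem=36
  op9 P1: store L3 := 95 → I/M/I/I on L3; bus BusRdX Flush; mem=91
  op10 P0: load  L3 → S/S/I/I on L3; bus BusRd Flush; mem=95
  op11 P1: store L0 := 34 → I/M/I/I on L0; bus BusRdX; mem=0
  op12 P3: store L4 := 19 → I/I/I/M on L4; bus BusRdX Flush; mem=52
  op13 P0: load  L0 → S/S/I/I on L0; bus BusRd Flush; mem=34
  op14 P0: load  L4 → S/I/I/S on L4; bus BusRd Flush; mem=19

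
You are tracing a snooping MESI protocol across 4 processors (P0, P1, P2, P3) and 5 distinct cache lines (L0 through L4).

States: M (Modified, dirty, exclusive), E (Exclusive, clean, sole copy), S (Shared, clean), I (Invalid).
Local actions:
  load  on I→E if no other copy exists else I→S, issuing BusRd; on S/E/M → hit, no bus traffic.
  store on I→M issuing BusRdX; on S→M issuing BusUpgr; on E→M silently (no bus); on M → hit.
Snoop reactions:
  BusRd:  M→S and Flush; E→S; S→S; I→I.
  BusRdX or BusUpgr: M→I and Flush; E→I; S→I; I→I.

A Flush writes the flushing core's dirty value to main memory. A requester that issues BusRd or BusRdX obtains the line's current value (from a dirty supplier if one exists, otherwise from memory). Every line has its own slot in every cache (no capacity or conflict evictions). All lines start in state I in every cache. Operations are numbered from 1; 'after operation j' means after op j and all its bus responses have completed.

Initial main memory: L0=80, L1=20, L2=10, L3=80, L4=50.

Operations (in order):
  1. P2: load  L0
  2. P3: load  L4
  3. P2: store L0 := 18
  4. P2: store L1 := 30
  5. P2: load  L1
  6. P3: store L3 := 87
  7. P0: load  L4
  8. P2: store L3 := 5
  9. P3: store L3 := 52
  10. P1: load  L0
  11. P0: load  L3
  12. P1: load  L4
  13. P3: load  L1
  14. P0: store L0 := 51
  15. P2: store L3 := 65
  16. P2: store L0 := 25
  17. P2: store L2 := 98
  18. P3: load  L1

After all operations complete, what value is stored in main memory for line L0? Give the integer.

memory[L0] = 51

1. P2: load  L0  bus=[BusRd]  L0: P0=I P1=I P2=E P3=I  mem[L0]=80
2. P3: load  L4  bus=[BusRd]  L4: P0=I P1=I P2=I P3=E  mem[L4]=50
3. P2: store L0 := 18  bus=[-]  L0: P0=I P1=I P2=M P3=I  mem[L0]=80
4. P2: store L1 := 30  bus=[BusRdX]  L1: P0=I P1=I P2=M P3=I  mem[L1]=20
5. P2: load  L1  bus=[-]  L1: P0=I P1=I P2=M P3=I  mem[L1]=20
6. P3: store L3 := 87  bus=[BusRdX]  L3: P0=I P1=I P2=I P3=M  mem[L3]=80
7. P0: load  L4  bus=[BusRd]  L4: P0=S P1=I P2=I P3=S  mem[L4]=50
8. P2: store L3 := 5  bus=[BusRdX,Flush]  L3: P0=I P1=I P2=M P3=I  mem[L3]=87
9. P3: store L3 := 52  bus=[BusRdX,Flush]  L3: P0=I P1=I P2=I P3=M  mem[L3]=5
10. P1: load  L0  bus=[BusRd,Flush]  L0: P0=I P1=S P2=S P3=I  mem[L0]=18
11. P0: load  L3  bus=[BusRd,Flush]  L3: P0=S P1=I P2=I P3=S  mem[L3]=52
12. P1: load  L4  bus=[BusRd]  L4: P0=S P1=S P2=I P3=S  mem[L4]=50
13. P3: load  L1  bus=[BusRd,Flush]  L1: P0=I P1=I P2=S P3=S  mem[L1]=30
14. P0: store L0 := 51  bus=[BusRdX]  L0: P0=M P1=I P2=I P3=I  mem[L0]=18
15. P2: store L3 := 65  bus=[BusRdX]  L3: P0=I P1=I P2=M P3=I  mem[L3]=52
16. P2: store L0 := 25  bus=[BusRdX,Flush]  L0: P0=I P1=I P2=M P3=I  mem[L0]=51
17. P2: store L2 := 98  bus=[BusRdX]  L2: P0=I P1=I P2=M P3=I  mem[L2]=10
18. P3: load  L1  bus=[-]  L1: P0=I P1=I P2=S P3=S  mem[L1]=30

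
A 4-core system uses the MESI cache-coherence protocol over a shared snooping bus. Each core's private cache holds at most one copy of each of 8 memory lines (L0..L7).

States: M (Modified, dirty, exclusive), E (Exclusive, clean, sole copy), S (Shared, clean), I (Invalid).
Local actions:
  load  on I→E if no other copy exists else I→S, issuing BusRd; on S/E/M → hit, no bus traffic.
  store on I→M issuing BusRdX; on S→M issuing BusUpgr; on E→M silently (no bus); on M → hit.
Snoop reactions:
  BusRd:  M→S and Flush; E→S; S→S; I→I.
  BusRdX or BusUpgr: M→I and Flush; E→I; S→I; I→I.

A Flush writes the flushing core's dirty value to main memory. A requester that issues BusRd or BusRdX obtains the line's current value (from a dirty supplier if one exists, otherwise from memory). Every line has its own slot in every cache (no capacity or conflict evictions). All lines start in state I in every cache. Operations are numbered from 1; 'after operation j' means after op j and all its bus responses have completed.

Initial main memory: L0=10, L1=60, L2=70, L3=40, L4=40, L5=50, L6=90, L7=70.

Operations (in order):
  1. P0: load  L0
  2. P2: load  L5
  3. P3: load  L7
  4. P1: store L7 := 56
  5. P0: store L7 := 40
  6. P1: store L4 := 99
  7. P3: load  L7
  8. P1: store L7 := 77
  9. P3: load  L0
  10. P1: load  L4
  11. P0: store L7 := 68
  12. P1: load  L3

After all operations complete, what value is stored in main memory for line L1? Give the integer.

  op1 P0: load  L0 → E/I/I/I on L0; bus BusRd; mem=10
  op2 P2: load  L5 → I/I/E/I on L5; bus BusRd; mem=50
  op3 P3: load  L7 → I/I/I/E on L7; bus BusRd; mem=70
  op4 P1: store L7 := 56 → I/M/I/I on L7; bus BusRdX; mem=70
  op5 P0: store L7 := 40 → M/I/I/I on L7; bus BusRdX Flush; mem=56
  op6 P1: store L4 := 99 → I/M/I/I on L4; bus BusRdX; mem=40
  op7 P3: load  L7 → S/I/I/S on L7; bus BusRd Flush; mem=40
  op8 P1: store L7 := 77 → I/M/I/I on L7; bus BusRdX; mem=40
  op9 P3: load  L0 → S/I/I/S on L0; bus BusRd; mem=10
  op10 P1: load  L4 → I/M/I/I on L4; bus (none); mem=40
  op11 P0: store L7 := 68 → M/I/I/I on L7; bus BusRdX Flush; mem=77
  op12 P1: load  L3 → I/E/I/I on L3; bus BusRd; mem=40

memory[L1] = 60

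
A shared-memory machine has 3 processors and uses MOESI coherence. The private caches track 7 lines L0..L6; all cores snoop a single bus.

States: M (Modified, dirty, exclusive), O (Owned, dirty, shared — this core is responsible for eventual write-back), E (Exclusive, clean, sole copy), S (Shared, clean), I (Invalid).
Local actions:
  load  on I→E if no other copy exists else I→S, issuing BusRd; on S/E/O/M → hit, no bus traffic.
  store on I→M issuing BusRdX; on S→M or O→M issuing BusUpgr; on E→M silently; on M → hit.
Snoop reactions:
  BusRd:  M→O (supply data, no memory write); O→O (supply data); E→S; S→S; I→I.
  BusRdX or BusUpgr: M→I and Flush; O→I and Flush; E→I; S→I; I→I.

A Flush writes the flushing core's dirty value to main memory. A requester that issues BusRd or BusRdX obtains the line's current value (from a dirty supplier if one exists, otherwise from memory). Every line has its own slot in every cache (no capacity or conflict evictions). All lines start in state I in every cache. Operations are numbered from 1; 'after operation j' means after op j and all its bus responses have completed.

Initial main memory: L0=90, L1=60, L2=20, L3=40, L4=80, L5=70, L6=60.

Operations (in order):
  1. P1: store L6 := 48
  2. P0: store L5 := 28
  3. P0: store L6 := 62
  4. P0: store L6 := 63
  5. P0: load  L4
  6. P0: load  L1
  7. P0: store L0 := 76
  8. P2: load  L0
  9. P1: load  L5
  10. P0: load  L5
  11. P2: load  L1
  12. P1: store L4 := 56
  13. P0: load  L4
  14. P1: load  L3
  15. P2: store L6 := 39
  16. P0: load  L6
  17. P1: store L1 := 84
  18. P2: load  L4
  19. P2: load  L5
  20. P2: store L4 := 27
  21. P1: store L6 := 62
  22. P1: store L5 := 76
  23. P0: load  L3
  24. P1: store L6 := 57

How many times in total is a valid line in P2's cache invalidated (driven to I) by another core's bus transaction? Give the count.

step 1: P1: store L6 := 48  ⟶  IMI  (L6)  txn=BusRdX  M[L6]=60
step 2: P0: store L5 := 28  ⟶  MII  (L5)  txn=BusRdX  M[L5]=70
step 3: P0: store L6 := 62  ⟶  MII  (L6)  txn=BusRdX+Flush  M[L6]=48
step 4: P0: store L6 := 63  ⟶  MII  (L6)  txn=∅  M[L6]=48
step 5: P0: load  L4  ⟶  EII  (L4)  txn=BusRd  M[L4]=80
step 6: P0: load  L1  ⟶  EII  (L1)  txn=BusRd  M[L1]=60
step 7: P0: store L0 := 76  ⟶  MII  (L0)  txn=BusRdX  M[L0]=90
step 8: P2: load  L0  ⟶  OIS  (L0)  txn=BusRd  M[L0]=90
step 9: P1: load  L5  ⟶  OSI  (L5)  txn=BusRd  M[L5]=70
step 10: P0: load  L5  ⟶  OSI  (L5)  txn=∅  M[L5]=70
step 11: P2: load  L1  ⟶  SIS  (L1)  txn=BusRd  M[L1]=60
step 12: P1: store L4 := 56  ⟶  IMI  (L4)  txn=BusRdX  M[L4]=80
step 13: P0: load  L4  ⟶  SOI  (L4)  txn=BusRd  M[L4]=80
step 14: P1: load  L3  ⟶  IEI  (L3)  txn=BusRd  M[L3]=40
step 15: P2: store L6 := 39  ⟶  IIM  (L6)  txn=BusRdX+Flush  M[L6]=63
step 16: P0: load  L6  ⟶  SIO  (L6)  txn=BusRd  M[L6]=63
step 17: P1: store L1 := 84  ⟶  IMI  (L1)  txn=BusRdX  M[L1]=60
step 18: P2: load  L4  ⟶  SOS  (L4)  txn=BusRd  M[L4]=80
step 19: P2: load  L5  ⟶  OSS  (L5)  txn=BusRd  M[L5]=70
step 20: P2: store L4 := 27  ⟶  IIM  (L4)  txn=BusUpgr+Flush  M[L4]=56
step 21: P1: store L6 := 62  ⟶  IMI  (L6)  txn=BusRdX+Flush  M[L6]=39
step 22: P1: store L5 := 76  ⟶  IMI  (L5)  txn=BusUpgr+Flush  M[L5]=28
step 23: P0: load  L3  ⟶  SSI  (L3)  txn=BusRd  M[L3]=40
step 24: P1: store L6 := 57  ⟶  IMI  (L6)  txn=∅  M[L6]=39

invalidations = 3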